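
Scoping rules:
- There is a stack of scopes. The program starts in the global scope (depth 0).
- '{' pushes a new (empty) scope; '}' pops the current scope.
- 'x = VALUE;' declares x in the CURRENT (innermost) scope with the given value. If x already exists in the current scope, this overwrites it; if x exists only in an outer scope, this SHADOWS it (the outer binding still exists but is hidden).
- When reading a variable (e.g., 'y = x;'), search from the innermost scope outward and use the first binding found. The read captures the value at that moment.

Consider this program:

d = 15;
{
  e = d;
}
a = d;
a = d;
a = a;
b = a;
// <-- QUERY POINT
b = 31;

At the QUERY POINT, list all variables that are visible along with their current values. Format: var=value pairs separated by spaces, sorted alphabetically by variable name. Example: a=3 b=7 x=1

Answer: a=15 b=15 d=15

Derivation:
Step 1: declare d=15 at depth 0
Step 2: enter scope (depth=1)
Step 3: declare e=(read d)=15 at depth 1
Step 4: exit scope (depth=0)
Step 5: declare a=(read d)=15 at depth 0
Step 6: declare a=(read d)=15 at depth 0
Step 7: declare a=(read a)=15 at depth 0
Step 8: declare b=(read a)=15 at depth 0
Visible at query point: a=15 b=15 d=15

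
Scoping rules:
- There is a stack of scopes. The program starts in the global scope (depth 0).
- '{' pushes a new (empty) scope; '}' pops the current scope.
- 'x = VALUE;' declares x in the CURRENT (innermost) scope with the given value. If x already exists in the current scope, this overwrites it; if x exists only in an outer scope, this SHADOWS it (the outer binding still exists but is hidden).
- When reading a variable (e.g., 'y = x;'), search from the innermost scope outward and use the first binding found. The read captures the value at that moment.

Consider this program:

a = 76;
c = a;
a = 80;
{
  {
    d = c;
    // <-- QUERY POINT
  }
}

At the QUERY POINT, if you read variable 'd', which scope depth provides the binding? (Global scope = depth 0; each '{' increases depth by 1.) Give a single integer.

Answer: 2

Derivation:
Step 1: declare a=76 at depth 0
Step 2: declare c=(read a)=76 at depth 0
Step 3: declare a=80 at depth 0
Step 4: enter scope (depth=1)
Step 5: enter scope (depth=2)
Step 6: declare d=(read c)=76 at depth 2
Visible at query point: a=80 c=76 d=76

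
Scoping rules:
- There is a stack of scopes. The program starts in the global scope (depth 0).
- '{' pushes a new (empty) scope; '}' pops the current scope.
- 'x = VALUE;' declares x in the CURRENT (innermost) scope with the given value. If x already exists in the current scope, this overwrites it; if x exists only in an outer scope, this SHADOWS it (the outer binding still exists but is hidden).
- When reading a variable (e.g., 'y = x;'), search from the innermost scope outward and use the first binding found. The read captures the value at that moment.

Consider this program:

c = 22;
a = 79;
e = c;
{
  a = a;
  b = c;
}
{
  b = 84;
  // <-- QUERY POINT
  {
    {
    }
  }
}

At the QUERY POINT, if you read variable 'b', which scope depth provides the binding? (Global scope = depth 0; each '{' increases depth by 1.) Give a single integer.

Answer: 1

Derivation:
Step 1: declare c=22 at depth 0
Step 2: declare a=79 at depth 0
Step 3: declare e=(read c)=22 at depth 0
Step 4: enter scope (depth=1)
Step 5: declare a=(read a)=79 at depth 1
Step 6: declare b=(read c)=22 at depth 1
Step 7: exit scope (depth=0)
Step 8: enter scope (depth=1)
Step 9: declare b=84 at depth 1
Visible at query point: a=79 b=84 c=22 e=22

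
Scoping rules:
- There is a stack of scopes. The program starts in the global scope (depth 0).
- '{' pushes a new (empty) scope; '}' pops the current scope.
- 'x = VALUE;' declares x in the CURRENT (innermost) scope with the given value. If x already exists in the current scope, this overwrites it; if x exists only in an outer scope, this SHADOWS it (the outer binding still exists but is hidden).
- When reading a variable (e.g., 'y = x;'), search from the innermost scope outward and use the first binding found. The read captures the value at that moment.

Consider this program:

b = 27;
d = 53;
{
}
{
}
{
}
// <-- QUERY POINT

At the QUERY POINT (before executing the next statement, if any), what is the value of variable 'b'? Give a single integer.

Step 1: declare b=27 at depth 0
Step 2: declare d=53 at depth 0
Step 3: enter scope (depth=1)
Step 4: exit scope (depth=0)
Step 5: enter scope (depth=1)
Step 6: exit scope (depth=0)
Step 7: enter scope (depth=1)
Step 8: exit scope (depth=0)
Visible at query point: b=27 d=53

Answer: 27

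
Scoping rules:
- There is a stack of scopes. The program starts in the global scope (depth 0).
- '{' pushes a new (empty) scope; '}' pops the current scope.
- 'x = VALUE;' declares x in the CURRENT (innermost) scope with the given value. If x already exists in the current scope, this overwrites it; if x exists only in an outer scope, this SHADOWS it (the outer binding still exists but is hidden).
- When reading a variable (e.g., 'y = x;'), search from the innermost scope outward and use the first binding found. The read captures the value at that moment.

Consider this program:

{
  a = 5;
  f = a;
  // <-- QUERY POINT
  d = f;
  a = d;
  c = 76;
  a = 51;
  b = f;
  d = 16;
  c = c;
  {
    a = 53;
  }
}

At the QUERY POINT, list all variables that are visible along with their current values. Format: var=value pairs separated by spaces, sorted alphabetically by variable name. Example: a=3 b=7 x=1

Step 1: enter scope (depth=1)
Step 2: declare a=5 at depth 1
Step 3: declare f=(read a)=5 at depth 1
Visible at query point: a=5 f=5

Answer: a=5 f=5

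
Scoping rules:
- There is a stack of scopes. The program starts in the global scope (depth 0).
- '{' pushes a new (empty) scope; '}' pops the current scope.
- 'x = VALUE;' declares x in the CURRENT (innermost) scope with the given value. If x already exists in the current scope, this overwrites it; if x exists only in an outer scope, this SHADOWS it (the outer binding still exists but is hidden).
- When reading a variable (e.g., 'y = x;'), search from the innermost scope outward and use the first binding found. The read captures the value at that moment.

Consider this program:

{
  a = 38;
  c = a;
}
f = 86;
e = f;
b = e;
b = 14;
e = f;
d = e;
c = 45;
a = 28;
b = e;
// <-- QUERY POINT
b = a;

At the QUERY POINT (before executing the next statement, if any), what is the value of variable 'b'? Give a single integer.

Step 1: enter scope (depth=1)
Step 2: declare a=38 at depth 1
Step 3: declare c=(read a)=38 at depth 1
Step 4: exit scope (depth=0)
Step 5: declare f=86 at depth 0
Step 6: declare e=(read f)=86 at depth 0
Step 7: declare b=(read e)=86 at depth 0
Step 8: declare b=14 at depth 0
Step 9: declare e=(read f)=86 at depth 0
Step 10: declare d=(read e)=86 at depth 0
Step 11: declare c=45 at depth 0
Step 12: declare a=28 at depth 0
Step 13: declare b=(read e)=86 at depth 0
Visible at query point: a=28 b=86 c=45 d=86 e=86 f=86

Answer: 86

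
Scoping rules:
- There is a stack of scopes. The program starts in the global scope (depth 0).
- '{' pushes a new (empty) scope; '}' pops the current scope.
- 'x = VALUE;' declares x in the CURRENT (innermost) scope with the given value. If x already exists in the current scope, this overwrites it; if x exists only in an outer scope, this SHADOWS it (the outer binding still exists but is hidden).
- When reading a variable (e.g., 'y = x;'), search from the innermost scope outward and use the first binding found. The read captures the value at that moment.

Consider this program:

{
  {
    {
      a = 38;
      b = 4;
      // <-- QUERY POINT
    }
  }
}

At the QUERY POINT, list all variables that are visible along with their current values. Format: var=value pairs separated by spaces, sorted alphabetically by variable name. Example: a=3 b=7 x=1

Step 1: enter scope (depth=1)
Step 2: enter scope (depth=2)
Step 3: enter scope (depth=3)
Step 4: declare a=38 at depth 3
Step 5: declare b=4 at depth 3
Visible at query point: a=38 b=4

Answer: a=38 b=4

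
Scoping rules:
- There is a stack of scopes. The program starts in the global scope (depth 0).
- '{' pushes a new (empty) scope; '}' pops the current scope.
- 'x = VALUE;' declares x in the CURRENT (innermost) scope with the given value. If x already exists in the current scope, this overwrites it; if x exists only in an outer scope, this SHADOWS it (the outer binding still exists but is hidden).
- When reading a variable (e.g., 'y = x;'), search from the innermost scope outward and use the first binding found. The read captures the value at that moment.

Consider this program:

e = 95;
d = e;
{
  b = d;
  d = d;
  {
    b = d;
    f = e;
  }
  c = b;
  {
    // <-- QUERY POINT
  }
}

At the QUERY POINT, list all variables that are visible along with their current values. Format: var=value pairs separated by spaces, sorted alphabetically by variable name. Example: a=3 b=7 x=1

Answer: b=95 c=95 d=95 e=95

Derivation:
Step 1: declare e=95 at depth 0
Step 2: declare d=(read e)=95 at depth 0
Step 3: enter scope (depth=1)
Step 4: declare b=(read d)=95 at depth 1
Step 5: declare d=(read d)=95 at depth 1
Step 6: enter scope (depth=2)
Step 7: declare b=(read d)=95 at depth 2
Step 8: declare f=(read e)=95 at depth 2
Step 9: exit scope (depth=1)
Step 10: declare c=(read b)=95 at depth 1
Step 11: enter scope (depth=2)
Visible at query point: b=95 c=95 d=95 e=95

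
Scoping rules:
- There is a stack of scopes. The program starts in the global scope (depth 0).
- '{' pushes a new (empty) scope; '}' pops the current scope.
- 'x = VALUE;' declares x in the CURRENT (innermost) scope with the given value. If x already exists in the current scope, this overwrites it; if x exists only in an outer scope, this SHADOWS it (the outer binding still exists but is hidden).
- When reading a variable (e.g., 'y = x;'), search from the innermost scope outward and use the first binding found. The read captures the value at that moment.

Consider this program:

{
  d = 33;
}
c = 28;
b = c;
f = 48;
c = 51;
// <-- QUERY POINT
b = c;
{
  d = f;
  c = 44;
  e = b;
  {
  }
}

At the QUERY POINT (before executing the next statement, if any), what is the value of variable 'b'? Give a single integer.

Answer: 28

Derivation:
Step 1: enter scope (depth=1)
Step 2: declare d=33 at depth 1
Step 3: exit scope (depth=0)
Step 4: declare c=28 at depth 0
Step 5: declare b=(read c)=28 at depth 0
Step 6: declare f=48 at depth 0
Step 7: declare c=51 at depth 0
Visible at query point: b=28 c=51 f=48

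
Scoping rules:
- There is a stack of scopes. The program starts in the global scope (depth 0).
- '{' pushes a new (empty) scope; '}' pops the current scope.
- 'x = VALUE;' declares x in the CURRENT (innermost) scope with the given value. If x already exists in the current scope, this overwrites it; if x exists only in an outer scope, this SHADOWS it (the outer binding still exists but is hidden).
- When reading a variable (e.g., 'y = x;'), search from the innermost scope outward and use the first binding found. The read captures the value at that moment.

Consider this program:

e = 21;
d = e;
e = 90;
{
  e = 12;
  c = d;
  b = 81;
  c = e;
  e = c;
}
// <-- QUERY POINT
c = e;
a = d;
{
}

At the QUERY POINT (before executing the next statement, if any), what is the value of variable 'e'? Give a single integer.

Answer: 90

Derivation:
Step 1: declare e=21 at depth 0
Step 2: declare d=(read e)=21 at depth 0
Step 3: declare e=90 at depth 0
Step 4: enter scope (depth=1)
Step 5: declare e=12 at depth 1
Step 6: declare c=(read d)=21 at depth 1
Step 7: declare b=81 at depth 1
Step 8: declare c=(read e)=12 at depth 1
Step 9: declare e=(read c)=12 at depth 1
Step 10: exit scope (depth=0)
Visible at query point: d=21 e=90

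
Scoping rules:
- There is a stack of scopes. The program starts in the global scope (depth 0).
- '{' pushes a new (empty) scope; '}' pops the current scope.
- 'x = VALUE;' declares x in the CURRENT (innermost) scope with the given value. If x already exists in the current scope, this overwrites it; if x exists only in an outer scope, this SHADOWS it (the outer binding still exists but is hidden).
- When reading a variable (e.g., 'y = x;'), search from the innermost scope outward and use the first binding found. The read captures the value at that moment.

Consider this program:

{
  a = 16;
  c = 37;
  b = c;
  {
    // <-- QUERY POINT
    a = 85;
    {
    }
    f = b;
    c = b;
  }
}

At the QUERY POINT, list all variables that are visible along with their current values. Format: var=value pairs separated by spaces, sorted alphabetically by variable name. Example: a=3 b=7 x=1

Answer: a=16 b=37 c=37

Derivation:
Step 1: enter scope (depth=1)
Step 2: declare a=16 at depth 1
Step 3: declare c=37 at depth 1
Step 4: declare b=(read c)=37 at depth 1
Step 5: enter scope (depth=2)
Visible at query point: a=16 b=37 c=37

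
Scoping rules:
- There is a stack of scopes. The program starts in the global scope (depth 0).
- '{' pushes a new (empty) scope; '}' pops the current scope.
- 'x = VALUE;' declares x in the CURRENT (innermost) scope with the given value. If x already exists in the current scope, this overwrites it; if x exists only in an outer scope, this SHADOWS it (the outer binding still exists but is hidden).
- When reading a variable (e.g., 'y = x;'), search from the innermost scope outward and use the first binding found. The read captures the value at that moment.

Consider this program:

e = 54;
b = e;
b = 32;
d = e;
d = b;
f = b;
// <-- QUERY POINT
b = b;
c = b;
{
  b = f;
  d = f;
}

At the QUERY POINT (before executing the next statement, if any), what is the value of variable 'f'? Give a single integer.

Answer: 32

Derivation:
Step 1: declare e=54 at depth 0
Step 2: declare b=(read e)=54 at depth 0
Step 3: declare b=32 at depth 0
Step 4: declare d=(read e)=54 at depth 0
Step 5: declare d=(read b)=32 at depth 0
Step 6: declare f=(read b)=32 at depth 0
Visible at query point: b=32 d=32 e=54 f=32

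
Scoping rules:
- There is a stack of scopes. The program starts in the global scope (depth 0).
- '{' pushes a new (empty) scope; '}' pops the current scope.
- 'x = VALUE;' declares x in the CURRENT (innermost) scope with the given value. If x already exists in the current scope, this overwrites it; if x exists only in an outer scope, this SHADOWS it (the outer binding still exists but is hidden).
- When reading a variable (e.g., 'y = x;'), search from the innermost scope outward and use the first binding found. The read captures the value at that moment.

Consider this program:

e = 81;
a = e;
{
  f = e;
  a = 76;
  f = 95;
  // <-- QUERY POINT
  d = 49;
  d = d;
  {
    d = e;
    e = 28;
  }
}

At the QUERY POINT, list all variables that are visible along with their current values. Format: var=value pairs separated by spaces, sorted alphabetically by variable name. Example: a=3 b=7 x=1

Step 1: declare e=81 at depth 0
Step 2: declare a=(read e)=81 at depth 0
Step 3: enter scope (depth=1)
Step 4: declare f=(read e)=81 at depth 1
Step 5: declare a=76 at depth 1
Step 6: declare f=95 at depth 1
Visible at query point: a=76 e=81 f=95

Answer: a=76 e=81 f=95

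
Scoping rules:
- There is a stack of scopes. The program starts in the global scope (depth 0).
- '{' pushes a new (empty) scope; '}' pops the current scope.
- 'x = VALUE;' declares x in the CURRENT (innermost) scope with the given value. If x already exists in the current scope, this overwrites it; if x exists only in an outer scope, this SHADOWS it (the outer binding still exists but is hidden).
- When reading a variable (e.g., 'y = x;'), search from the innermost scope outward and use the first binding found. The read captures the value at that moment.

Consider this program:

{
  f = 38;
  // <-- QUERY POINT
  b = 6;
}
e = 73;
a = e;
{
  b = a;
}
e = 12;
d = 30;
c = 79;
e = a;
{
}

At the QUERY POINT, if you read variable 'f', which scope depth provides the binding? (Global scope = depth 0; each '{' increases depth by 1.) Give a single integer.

Step 1: enter scope (depth=1)
Step 2: declare f=38 at depth 1
Visible at query point: f=38

Answer: 1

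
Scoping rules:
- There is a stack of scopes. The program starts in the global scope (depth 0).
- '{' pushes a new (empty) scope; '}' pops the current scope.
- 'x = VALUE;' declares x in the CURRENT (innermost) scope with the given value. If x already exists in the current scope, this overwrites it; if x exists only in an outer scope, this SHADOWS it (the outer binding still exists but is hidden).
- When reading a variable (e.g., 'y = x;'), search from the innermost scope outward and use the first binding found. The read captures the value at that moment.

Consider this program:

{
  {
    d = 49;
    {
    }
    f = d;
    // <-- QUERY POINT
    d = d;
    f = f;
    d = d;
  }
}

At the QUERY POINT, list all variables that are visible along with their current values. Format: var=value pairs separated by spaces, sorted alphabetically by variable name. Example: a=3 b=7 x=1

Answer: d=49 f=49

Derivation:
Step 1: enter scope (depth=1)
Step 2: enter scope (depth=2)
Step 3: declare d=49 at depth 2
Step 4: enter scope (depth=3)
Step 5: exit scope (depth=2)
Step 6: declare f=(read d)=49 at depth 2
Visible at query point: d=49 f=49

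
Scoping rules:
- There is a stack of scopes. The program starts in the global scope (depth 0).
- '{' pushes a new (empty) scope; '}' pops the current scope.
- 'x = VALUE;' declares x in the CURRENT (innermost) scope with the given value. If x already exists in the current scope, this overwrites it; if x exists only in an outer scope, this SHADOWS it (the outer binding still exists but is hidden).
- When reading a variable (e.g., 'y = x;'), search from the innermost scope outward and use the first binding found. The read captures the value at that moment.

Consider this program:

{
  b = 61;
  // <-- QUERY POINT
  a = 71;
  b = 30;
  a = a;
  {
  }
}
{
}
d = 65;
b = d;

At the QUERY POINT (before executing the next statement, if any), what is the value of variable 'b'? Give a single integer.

Step 1: enter scope (depth=1)
Step 2: declare b=61 at depth 1
Visible at query point: b=61

Answer: 61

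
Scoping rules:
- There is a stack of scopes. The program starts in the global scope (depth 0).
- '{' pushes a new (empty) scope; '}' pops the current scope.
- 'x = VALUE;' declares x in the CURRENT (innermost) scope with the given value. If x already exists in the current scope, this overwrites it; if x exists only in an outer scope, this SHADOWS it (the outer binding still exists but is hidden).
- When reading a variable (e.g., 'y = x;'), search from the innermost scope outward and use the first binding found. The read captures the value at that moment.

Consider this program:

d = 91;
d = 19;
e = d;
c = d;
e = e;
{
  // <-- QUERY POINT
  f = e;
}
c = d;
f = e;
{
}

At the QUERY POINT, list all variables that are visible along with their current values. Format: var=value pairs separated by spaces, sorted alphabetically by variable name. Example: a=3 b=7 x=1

Answer: c=19 d=19 e=19

Derivation:
Step 1: declare d=91 at depth 0
Step 2: declare d=19 at depth 0
Step 3: declare e=(read d)=19 at depth 0
Step 4: declare c=(read d)=19 at depth 0
Step 5: declare e=(read e)=19 at depth 0
Step 6: enter scope (depth=1)
Visible at query point: c=19 d=19 e=19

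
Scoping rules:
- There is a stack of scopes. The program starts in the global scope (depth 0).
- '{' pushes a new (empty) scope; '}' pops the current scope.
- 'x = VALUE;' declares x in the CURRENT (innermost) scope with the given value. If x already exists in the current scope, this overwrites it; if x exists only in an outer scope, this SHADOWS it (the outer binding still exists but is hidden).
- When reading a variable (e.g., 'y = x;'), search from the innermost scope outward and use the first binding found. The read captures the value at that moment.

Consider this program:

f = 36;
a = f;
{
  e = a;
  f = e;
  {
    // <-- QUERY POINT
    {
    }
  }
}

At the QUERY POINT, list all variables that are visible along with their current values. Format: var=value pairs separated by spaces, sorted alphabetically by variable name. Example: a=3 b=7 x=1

Answer: a=36 e=36 f=36

Derivation:
Step 1: declare f=36 at depth 0
Step 2: declare a=(read f)=36 at depth 0
Step 3: enter scope (depth=1)
Step 4: declare e=(read a)=36 at depth 1
Step 5: declare f=(read e)=36 at depth 1
Step 6: enter scope (depth=2)
Visible at query point: a=36 e=36 f=36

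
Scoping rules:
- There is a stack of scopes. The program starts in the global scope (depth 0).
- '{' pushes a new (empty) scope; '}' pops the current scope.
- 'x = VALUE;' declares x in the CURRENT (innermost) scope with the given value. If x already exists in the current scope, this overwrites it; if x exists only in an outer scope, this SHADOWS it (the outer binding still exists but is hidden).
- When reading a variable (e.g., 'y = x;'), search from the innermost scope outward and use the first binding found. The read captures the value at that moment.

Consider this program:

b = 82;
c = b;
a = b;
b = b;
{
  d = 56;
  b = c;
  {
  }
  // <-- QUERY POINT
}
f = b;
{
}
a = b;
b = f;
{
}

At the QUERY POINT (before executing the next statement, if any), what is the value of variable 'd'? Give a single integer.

Step 1: declare b=82 at depth 0
Step 2: declare c=(read b)=82 at depth 0
Step 3: declare a=(read b)=82 at depth 0
Step 4: declare b=(read b)=82 at depth 0
Step 5: enter scope (depth=1)
Step 6: declare d=56 at depth 1
Step 7: declare b=(read c)=82 at depth 1
Step 8: enter scope (depth=2)
Step 9: exit scope (depth=1)
Visible at query point: a=82 b=82 c=82 d=56

Answer: 56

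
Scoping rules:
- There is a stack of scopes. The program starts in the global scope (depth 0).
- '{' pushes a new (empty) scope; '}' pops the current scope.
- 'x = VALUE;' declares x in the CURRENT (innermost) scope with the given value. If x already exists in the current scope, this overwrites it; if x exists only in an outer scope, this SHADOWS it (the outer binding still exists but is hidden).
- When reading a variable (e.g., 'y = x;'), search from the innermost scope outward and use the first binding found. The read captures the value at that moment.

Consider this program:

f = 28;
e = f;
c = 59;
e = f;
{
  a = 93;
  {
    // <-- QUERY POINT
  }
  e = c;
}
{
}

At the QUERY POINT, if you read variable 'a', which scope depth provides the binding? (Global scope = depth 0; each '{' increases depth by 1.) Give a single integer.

Answer: 1

Derivation:
Step 1: declare f=28 at depth 0
Step 2: declare e=(read f)=28 at depth 0
Step 3: declare c=59 at depth 0
Step 4: declare e=(read f)=28 at depth 0
Step 5: enter scope (depth=1)
Step 6: declare a=93 at depth 1
Step 7: enter scope (depth=2)
Visible at query point: a=93 c=59 e=28 f=28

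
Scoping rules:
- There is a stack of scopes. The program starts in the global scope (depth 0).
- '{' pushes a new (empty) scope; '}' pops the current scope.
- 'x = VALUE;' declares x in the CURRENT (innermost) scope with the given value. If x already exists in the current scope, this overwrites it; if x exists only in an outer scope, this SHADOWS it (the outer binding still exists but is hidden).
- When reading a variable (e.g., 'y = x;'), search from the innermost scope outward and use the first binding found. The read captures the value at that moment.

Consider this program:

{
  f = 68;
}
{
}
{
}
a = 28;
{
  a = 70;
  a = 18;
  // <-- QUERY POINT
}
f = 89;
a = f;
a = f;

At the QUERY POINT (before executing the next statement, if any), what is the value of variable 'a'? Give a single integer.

Answer: 18

Derivation:
Step 1: enter scope (depth=1)
Step 2: declare f=68 at depth 1
Step 3: exit scope (depth=0)
Step 4: enter scope (depth=1)
Step 5: exit scope (depth=0)
Step 6: enter scope (depth=1)
Step 7: exit scope (depth=0)
Step 8: declare a=28 at depth 0
Step 9: enter scope (depth=1)
Step 10: declare a=70 at depth 1
Step 11: declare a=18 at depth 1
Visible at query point: a=18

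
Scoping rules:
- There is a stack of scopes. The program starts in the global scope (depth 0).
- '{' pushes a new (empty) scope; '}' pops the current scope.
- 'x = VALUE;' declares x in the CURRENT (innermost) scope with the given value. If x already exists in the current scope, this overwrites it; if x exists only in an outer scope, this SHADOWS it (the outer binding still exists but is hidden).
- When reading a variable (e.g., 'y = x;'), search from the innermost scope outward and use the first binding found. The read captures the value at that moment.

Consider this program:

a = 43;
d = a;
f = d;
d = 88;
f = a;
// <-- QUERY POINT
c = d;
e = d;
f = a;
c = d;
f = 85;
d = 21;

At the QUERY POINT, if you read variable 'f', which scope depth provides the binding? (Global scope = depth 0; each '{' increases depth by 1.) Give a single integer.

Step 1: declare a=43 at depth 0
Step 2: declare d=(read a)=43 at depth 0
Step 3: declare f=(read d)=43 at depth 0
Step 4: declare d=88 at depth 0
Step 5: declare f=(read a)=43 at depth 0
Visible at query point: a=43 d=88 f=43

Answer: 0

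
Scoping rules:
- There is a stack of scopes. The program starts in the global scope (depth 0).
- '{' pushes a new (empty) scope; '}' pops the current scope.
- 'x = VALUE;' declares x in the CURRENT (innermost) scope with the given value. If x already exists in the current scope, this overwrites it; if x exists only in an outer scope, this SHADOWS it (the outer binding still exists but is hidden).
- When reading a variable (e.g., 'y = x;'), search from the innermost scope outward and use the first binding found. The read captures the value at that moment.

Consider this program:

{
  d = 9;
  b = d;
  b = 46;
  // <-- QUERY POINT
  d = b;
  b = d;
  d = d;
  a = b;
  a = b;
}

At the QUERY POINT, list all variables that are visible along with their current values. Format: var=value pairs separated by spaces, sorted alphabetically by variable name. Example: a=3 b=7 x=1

Step 1: enter scope (depth=1)
Step 2: declare d=9 at depth 1
Step 3: declare b=(read d)=9 at depth 1
Step 4: declare b=46 at depth 1
Visible at query point: b=46 d=9

Answer: b=46 d=9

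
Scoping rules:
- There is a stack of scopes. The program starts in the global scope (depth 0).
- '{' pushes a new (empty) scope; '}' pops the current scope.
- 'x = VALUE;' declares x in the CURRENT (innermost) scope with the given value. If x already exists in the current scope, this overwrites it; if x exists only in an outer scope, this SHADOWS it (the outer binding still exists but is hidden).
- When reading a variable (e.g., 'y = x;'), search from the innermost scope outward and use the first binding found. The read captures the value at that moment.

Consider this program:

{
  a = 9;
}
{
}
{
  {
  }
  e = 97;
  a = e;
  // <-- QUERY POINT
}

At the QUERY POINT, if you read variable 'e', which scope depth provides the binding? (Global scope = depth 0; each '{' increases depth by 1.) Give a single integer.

Answer: 1

Derivation:
Step 1: enter scope (depth=1)
Step 2: declare a=9 at depth 1
Step 3: exit scope (depth=0)
Step 4: enter scope (depth=1)
Step 5: exit scope (depth=0)
Step 6: enter scope (depth=1)
Step 7: enter scope (depth=2)
Step 8: exit scope (depth=1)
Step 9: declare e=97 at depth 1
Step 10: declare a=(read e)=97 at depth 1
Visible at query point: a=97 e=97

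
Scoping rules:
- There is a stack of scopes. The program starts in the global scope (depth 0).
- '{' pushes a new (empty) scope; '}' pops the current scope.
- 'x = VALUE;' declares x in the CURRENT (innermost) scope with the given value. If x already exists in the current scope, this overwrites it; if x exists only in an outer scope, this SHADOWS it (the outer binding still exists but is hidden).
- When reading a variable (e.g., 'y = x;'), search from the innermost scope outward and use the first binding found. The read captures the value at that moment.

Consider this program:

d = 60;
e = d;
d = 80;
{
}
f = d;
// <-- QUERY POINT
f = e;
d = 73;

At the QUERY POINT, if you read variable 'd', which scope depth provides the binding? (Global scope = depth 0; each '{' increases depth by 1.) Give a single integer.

Answer: 0

Derivation:
Step 1: declare d=60 at depth 0
Step 2: declare e=(read d)=60 at depth 0
Step 3: declare d=80 at depth 0
Step 4: enter scope (depth=1)
Step 5: exit scope (depth=0)
Step 6: declare f=(read d)=80 at depth 0
Visible at query point: d=80 e=60 f=80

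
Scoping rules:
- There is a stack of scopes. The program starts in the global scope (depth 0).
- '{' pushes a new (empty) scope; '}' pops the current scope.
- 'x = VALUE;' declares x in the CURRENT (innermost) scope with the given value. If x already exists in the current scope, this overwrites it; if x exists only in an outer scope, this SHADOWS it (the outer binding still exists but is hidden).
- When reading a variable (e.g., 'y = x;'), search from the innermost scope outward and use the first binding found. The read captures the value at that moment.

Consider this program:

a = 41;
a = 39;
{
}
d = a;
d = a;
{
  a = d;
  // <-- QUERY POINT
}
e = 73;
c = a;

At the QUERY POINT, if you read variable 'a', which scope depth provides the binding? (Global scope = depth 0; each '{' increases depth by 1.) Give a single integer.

Answer: 1

Derivation:
Step 1: declare a=41 at depth 0
Step 2: declare a=39 at depth 0
Step 3: enter scope (depth=1)
Step 4: exit scope (depth=0)
Step 5: declare d=(read a)=39 at depth 0
Step 6: declare d=(read a)=39 at depth 0
Step 7: enter scope (depth=1)
Step 8: declare a=(read d)=39 at depth 1
Visible at query point: a=39 d=39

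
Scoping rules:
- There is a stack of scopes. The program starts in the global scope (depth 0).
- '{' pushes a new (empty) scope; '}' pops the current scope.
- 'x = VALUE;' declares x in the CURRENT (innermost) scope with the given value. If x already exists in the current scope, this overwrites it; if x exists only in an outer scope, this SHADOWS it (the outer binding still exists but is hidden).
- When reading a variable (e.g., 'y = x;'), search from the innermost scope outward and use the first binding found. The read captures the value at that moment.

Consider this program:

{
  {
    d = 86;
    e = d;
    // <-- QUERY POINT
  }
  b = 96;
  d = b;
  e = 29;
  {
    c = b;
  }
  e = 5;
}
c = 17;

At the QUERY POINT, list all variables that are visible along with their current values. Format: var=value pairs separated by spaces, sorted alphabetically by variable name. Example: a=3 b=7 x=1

Answer: d=86 e=86

Derivation:
Step 1: enter scope (depth=1)
Step 2: enter scope (depth=2)
Step 3: declare d=86 at depth 2
Step 4: declare e=(read d)=86 at depth 2
Visible at query point: d=86 e=86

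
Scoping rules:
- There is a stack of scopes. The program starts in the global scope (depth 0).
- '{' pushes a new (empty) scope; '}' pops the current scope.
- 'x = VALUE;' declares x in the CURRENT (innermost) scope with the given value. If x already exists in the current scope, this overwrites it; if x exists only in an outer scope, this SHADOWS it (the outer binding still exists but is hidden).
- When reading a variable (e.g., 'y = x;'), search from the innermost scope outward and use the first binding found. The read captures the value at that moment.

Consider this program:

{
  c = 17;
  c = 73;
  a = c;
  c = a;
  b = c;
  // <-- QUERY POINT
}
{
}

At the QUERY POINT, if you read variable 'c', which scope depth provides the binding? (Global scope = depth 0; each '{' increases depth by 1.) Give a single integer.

Step 1: enter scope (depth=1)
Step 2: declare c=17 at depth 1
Step 3: declare c=73 at depth 1
Step 4: declare a=(read c)=73 at depth 1
Step 5: declare c=(read a)=73 at depth 1
Step 6: declare b=(read c)=73 at depth 1
Visible at query point: a=73 b=73 c=73

Answer: 1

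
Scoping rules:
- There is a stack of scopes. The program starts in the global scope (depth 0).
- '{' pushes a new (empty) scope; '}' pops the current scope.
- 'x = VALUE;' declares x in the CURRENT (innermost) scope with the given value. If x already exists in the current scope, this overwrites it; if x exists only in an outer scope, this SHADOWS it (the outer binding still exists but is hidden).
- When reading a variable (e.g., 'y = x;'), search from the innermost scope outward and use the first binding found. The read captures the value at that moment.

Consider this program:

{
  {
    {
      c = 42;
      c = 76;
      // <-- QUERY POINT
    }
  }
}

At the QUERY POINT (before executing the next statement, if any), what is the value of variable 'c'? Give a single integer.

Step 1: enter scope (depth=1)
Step 2: enter scope (depth=2)
Step 3: enter scope (depth=3)
Step 4: declare c=42 at depth 3
Step 5: declare c=76 at depth 3
Visible at query point: c=76

Answer: 76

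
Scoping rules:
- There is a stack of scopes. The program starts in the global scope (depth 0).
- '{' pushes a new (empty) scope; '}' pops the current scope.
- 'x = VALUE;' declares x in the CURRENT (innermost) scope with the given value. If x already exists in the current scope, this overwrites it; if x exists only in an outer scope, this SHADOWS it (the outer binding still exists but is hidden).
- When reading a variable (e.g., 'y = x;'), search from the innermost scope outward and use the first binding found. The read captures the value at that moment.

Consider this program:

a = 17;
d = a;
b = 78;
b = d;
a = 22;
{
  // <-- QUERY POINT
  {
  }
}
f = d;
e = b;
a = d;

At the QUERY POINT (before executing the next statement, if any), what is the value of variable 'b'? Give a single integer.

Step 1: declare a=17 at depth 0
Step 2: declare d=(read a)=17 at depth 0
Step 3: declare b=78 at depth 0
Step 4: declare b=(read d)=17 at depth 0
Step 5: declare a=22 at depth 0
Step 6: enter scope (depth=1)
Visible at query point: a=22 b=17 d=17

Answer: 17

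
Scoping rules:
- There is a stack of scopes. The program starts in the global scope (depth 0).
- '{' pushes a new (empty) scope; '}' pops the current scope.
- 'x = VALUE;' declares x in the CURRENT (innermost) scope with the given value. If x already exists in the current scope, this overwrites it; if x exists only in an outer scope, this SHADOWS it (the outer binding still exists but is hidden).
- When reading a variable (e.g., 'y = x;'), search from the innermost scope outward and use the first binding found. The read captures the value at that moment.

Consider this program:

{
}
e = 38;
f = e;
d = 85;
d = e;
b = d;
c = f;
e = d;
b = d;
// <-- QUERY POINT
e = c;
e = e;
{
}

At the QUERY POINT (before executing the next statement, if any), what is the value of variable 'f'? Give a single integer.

Step 1: enter scope (depth=1)
Step 2: exit scope (depth=0)
Step 3: declare e=38 at depth 0
Step 4: declare f=(read e)=38 at depth 0
Step 5: declare d=85 at depth 0
Step 6: declare d=(read e)=38 at depth 0
Step 7: declare b=(read d)=38 at depth 0
Step 8: declare c=(read f)=38 at depth 0
Step 9: declare e=(read d)=38 at depth 0
Step 10: declare b=(read d)=38 at depth 0
Visible at query point: b=38 c=38 d=38 e=38 f=38

Answer: 38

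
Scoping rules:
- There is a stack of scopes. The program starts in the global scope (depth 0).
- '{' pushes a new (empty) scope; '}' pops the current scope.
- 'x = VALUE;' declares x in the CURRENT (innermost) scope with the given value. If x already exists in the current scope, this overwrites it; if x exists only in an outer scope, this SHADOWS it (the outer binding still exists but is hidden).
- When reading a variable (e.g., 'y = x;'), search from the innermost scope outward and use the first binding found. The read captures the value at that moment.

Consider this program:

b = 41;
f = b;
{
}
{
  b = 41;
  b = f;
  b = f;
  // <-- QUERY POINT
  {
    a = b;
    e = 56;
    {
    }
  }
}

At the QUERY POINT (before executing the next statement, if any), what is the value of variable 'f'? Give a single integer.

Step 1: declare b=41 at depth 0
Step 2: declare f=(read b)=41 at depth 0
Step 3: enter scope (depth=1)
Step 4: exit scope (depth=0)
Step 5: enter scope (depth=1)
Step 6: declare b=41 at depth 1
Step 7: declare b=(read f)=41 at depth 1
Step 8: declare b=(read f)=41 at depth 1
Visible at query point: b=41 f=41

Answer: 41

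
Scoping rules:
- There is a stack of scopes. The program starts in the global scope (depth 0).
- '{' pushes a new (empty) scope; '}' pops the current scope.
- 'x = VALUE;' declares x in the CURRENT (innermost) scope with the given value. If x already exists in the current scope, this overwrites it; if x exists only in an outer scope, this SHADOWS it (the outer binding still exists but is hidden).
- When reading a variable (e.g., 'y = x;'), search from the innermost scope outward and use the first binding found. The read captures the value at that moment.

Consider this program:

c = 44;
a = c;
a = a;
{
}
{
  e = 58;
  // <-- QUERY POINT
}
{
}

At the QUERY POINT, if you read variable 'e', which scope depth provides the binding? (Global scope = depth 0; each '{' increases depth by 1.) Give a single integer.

Answer: 1

Derivation:
Step 1: declare c=44 at depth 0
Step 2: declare a=(read c)=44 at depth 0
Step 3: declare a=(read a)=44 at depth 0
Step 4: enter scope (depth=1)
Step 5: exit scope (depth=0)
Step 6: enter scope (depth=1)
Step 7: declare e=58 at depth 1
Visible at query point: a=44 c=44 e=58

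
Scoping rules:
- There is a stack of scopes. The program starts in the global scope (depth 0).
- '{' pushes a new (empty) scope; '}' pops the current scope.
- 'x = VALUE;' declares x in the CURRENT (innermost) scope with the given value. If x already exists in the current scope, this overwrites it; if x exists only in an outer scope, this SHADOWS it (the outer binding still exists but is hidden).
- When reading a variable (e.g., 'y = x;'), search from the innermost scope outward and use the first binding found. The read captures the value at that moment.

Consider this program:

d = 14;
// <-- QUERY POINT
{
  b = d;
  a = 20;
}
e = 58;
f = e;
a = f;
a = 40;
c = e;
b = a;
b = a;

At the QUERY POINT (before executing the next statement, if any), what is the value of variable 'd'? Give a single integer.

Step 1: declare d=14 at depth 0
Visible at query point: d=14

Answer: 14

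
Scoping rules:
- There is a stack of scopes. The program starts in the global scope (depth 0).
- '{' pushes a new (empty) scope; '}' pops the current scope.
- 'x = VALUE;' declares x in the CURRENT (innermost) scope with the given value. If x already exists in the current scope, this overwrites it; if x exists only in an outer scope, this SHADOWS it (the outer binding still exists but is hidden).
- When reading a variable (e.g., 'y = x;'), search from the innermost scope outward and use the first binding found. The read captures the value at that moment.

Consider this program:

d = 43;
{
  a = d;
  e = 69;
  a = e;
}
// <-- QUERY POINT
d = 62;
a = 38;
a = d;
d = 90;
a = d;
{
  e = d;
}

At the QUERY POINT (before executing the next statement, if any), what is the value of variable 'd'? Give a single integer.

Step 1: declare d=43 at depth 0
Step 2: enter scope (depth=1)
Step 3: declare a=(read d)=43 at depth 1
Step 4: declare e=69 at depth 1
Step 5: declare a=(read e)=69 at depth 1
Step 6: exit scope (depth=0)
Visible at query point: d=43

Answer: 43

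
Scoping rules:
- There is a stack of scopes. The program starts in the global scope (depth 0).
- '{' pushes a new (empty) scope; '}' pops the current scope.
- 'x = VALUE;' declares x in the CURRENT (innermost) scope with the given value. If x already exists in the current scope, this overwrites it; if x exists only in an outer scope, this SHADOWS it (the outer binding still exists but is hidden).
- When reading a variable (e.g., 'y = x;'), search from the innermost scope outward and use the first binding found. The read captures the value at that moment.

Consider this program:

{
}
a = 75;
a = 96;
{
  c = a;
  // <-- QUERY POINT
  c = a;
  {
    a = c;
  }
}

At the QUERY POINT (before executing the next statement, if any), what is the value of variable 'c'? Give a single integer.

Answer: 96

Derivation:
Step 1: enter scope (depth=1)
Step 2: exit scope (depth=0)
Step 3: declare a=75 at depth 0
Step 4: declare a=96 at depth 0
Step 5: enter scope (depth=1)
Step 6: declare c=(read a)=96 at depth 1
Visible at query point: a=96 c=96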